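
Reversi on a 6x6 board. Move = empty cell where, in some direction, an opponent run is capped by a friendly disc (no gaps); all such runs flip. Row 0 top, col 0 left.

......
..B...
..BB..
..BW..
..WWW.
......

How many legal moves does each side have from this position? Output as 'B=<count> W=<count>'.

Answer: B=5 W=5

Derivation:
-- B to move --
(2,4): no bracket -> illegal
(3,1): no bracket -> illegal
(3,4): flips 1 -> legal
(3,5): no bracket -> illegal
(4,1): no bracket -> illegal
(4,5): no bracket -> illegal
(5,1): no bracket -> illegal
(5,2): flips 1 -> legal
(5,3): flips 2 -> legal
(5,4): flips 1 -> legal
(5,5): flips 2 -> legal
B mobility = 5
-- W to move --
(0,1): no bracket -> illegal
(0,2): flips 3 -> legal
(0,3): no bracket -> illegal
(1,1): flips 1 -> legal
(1,3): flips 1 -> legal
(1,4): no bracket -> illegal
(2,1): flips 1 -> legal
(2,4): no bracket -> illegal
(3,1): flips 1 -> legal
(3,4): no bracket -> illegal
(4,1): no bracket -> illegal
W mobility = 5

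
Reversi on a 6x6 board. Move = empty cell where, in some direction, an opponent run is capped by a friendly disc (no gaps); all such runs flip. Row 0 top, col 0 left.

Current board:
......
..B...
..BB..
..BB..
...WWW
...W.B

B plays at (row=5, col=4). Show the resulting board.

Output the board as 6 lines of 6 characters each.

Place B at (5,4); scan 8 dirs for brackets.
Dir NW: opp run (4,3) capped by B -> flip
Dir N: opp run (4,4), next='.' -> no flip
Dir NE: opp run (4,5), next=edge -> no flip
Dir W: opp run (5,3), next='.' -> no flip
Dir E: first cell 'B' (not opp) -> no flip
Dir SW: edge -> no flip
Dir S: edge -> no flip
Dir SE: edge -> no flip
All flips: (4,3)

Answer: ......
..B...
..BB..
..BB..
...BWW
...WBB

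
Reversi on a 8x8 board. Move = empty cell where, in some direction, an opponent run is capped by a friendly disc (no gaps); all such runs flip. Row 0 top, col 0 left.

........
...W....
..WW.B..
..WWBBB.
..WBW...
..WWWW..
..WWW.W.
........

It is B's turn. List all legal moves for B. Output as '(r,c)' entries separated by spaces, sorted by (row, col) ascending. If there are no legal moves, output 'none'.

Answer: (0,3) (1,2) (2,1) (3,1) (4,1) (4,5) (6,1) (6,5) (7,1) (7,3) (7,4)

Derivation:
(0,2): no bracket -> illegal
(0,3): flips 3 -> legal
(0,4): no bracket -> illegal
(1,1): no bracket -> illegal
(1,2): flips 1 -> legal
(1,4): no bracket -> illegal
(2,1): flips 1 -> legal
(2,4): no bracket -> illegal
(3,1): flips 2 -> legal
(4,1): flips 1 -> legal
(4,5): flips 1 -> legal
(4,6): no bracket -> illegal
(5,1): no bracket -> illegal
(5,6): no bracket -> illegal
(5,7): no bracket -> illegal
(6,1): flips 1 -> legal
(6,5): flips 1 -> legal
(6,7): no bracket -> illegal
(7,1): flips 3 -> legal
(7,2): no bracket -> illegal
(7,3): flips 2 -> legal
(7,4): flips 3 -> legal
(7,5): no bracket -> illegal
(7,6): no bracket -> illegal
(7,7): no bracket -> illegal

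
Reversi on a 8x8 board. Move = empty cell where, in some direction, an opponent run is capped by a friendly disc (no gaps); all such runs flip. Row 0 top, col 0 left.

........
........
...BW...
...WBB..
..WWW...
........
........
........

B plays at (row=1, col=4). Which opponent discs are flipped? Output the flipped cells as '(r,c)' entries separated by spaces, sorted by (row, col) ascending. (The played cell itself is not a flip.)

Answer: (2,4)

Derivation:
Dir NW: first cell '.' (not opp) -> no flip
Dir N: first cell '.' (not opp) -> no flip
Dir NE: first cell '.' (not opp) -> no flip
Dir W: first cell '.' (not opp) -> no flip
Dir E: first cell '.' (not opp) -> no flip
Dir SW: first cell 'B' (not opp) -> no flip
Dir S: opp run (2,4) capped by B -> flip
Dir SE: first cell '.' (not opp) -> no flip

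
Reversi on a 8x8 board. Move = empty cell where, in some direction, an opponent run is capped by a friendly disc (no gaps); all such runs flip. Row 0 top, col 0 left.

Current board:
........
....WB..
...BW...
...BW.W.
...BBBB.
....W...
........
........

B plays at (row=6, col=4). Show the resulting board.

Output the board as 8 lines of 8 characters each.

Answer: ........
....WB..
...BW...
...BW.W.
...BBBB.
....B...
....B...
........

Derivation:
Place B at (6,4); scan 8 dirs for brackets.
Dir NW: first cell '.' (not opp) -> no flip
Dir N: opp run (5,4) capped by B -> flip
Dir NE: first cell '.' (not opp) -> no flip
Dir W: first cell '.' (not opp) -> no flip
Dir E: first cell '.' (not opp) -> no flip
Dir SW: first cell '.' (not opp) -> no flip
Dir S: first cell '.' (not opp) -> no flip
Dir SE: first cell '.' (not opp) -> no flip
All flips: (5,4)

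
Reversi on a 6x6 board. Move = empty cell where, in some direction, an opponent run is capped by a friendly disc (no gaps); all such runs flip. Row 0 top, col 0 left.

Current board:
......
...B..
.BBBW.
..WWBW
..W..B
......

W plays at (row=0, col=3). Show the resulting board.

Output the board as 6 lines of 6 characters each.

Answer: ...W..
...W..
.BBWW.
..WWBW
..W..B
......

Derivation:
Place W at (0,3); scan 8 dirs for brackets.
Dir NW: edge -> no flip
Dir N: edge -> no flip
Dir NE: edge -> no flip
Dir W: first cell '.' (not opp) -> no flip
Dir E: first cell '.' (not opp) -> no flip
Dir SW: first cell '.' (not opp) -> no flip
Dir S: opp run (1,3) (2,3) capped by W -> flip
Dir SE: first cell '.' (not opp) -> no flip
All flips: (1,3) (2,3)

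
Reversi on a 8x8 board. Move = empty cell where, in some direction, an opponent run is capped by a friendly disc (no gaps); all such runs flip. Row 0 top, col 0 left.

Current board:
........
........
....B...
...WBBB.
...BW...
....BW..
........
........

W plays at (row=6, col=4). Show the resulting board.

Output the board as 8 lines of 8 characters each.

Place W at (6,4); scan 8 dirs for brackets.
Dir NW: first cell '.' (not opp) -> no flip
Dir N: opp run (5,4) capped by W -> flip
Dir NE: first cell 'W' (not opp) -> no flip
Dir W: first cell '.' (not opp) -> no flip
Dir E: first cell '.' (not opp) -> no flip
Dir SW: first cell '.' (not opp) -> no flip
Dir S: first cell '.' (not opp) -> no flip
Dir SE: first cell '.' (not opp) -> no flip
All flips: (5,4)

Answer: ........
........
....B...
...WBBB.
...BW...
....WW..
....W...
........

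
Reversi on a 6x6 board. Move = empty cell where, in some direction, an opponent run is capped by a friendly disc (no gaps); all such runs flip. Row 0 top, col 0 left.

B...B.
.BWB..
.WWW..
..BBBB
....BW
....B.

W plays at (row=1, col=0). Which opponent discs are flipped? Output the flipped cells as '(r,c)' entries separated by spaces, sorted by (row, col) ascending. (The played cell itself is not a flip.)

Answer: (1,1)

Derivation:
Dir NW: edge -> no flip
Dir N: opp run (0,0), next=edge -> no flip
Dir NE: first cell '.' (not opp) -> no flip
Dir W: edge -> no flip
Dir E: opp run (1,1) capped by W -> flip
Dir SW: edge -> no flip
Dir S: first cell '.' (not opp) -> no flip
Dir SE: first cell 'W' (not opp) -> no flip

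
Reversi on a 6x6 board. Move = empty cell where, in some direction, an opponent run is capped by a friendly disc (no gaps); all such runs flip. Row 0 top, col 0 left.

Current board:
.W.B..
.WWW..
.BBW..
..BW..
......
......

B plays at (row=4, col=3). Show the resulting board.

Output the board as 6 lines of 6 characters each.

Place B at (4,3); scan 8 dirs for brackets.
Dir NW: first cell 'B' (not opp) -> no flip
Dir N: opp run (3,3) (2,3) (1,3) capped by B -> flip
Dir NE: first cell '.' (not opp) -> no flip
Dir W: first cell '.' (not opp) -> no flip
Dir E: first cell '.' (not opp) -> no flip
Dir SW: first cell '.' (not opp) -> no flip
Dir S: first cell '.' (not opp) -> no flip
Dir SE: first cell '.' (not opp) -> no flip
All flips: (1,3) (2,3) (3,3)

Answer: .W.B..
.WWB..
.BBB..
..BB..
...B..
......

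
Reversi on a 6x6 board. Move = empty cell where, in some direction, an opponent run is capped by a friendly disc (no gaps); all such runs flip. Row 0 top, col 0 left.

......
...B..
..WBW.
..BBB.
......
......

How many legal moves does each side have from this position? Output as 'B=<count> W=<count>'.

-- B to move --
(1,1): flips 1 -> legal
(1,2): flips 1 -> legal
(1,4): flips 1 -> legal
(1,5): flips 1 -> legal
(2,1): flips 1 -> legal
(2,5): flips 1 -> legal
(3,1): flips 1 -> legal
(3,5): flips 1 -> legal
B mobility = 8
-- W to move --
(0,2): flips 1 -> legal
(0,3): no bracket -> illegal
(0,4): flips 1 -> legal
(1,2): no bracket -> illegal
(1,4): no bracket -> illegal
(2,1): no bracket -> illegal
(2,5): no bracket -> illegal
(3,1): no bracket -> illegal
(3,5): no bracket -> illegal
(4,1): no bracket -> illegal
(4,2): flips 2 -> legal
(4,3): no bracket -> illegal
(4,4): flips 2 -> legal
(4,5): no bracket -> illegal
W mobility = 4

Answer: B=8 W=4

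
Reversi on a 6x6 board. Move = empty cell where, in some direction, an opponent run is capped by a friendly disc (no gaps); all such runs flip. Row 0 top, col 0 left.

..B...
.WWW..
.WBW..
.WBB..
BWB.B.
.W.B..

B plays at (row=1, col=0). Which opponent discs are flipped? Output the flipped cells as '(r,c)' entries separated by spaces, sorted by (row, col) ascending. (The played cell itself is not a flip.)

Dir NW: edge -> no flip
Dir N: first cell '.' (not opp) -> no flip
Dir NE: first cell '.' (not opp) -> no flip
Dir W: edge -> no flip
Dir E: opp run (1,1) (1,2) (1,3), next='.' -> no flip
Dir SW: edge -> no flip
Dir S: first cell '.' (not opp) -> no flip
Dir SE: opp run (2,1) capped by B -> flip

Answer: (2,1)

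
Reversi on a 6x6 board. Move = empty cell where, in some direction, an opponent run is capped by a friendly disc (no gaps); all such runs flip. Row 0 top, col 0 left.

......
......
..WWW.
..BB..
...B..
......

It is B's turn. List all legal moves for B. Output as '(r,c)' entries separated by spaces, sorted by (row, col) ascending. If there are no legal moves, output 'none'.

Answer: (1,1) (1,2) (1,3) (1,4) (1,5)

Derivation:
(1,1): flips 1 -> legal
(1,2): flips 1 -> legal
(1,3): flips 1 -> legal
(1,4): flips 1 -> legal
(1,5): flips 1 -> legal
(2,1): no bracket -> illegal
(2,5): no bracket -> illegal
(3,1): no bracket -> illegal
(3,4): no bracket -> illegal
(3,5): no bracket -> illegal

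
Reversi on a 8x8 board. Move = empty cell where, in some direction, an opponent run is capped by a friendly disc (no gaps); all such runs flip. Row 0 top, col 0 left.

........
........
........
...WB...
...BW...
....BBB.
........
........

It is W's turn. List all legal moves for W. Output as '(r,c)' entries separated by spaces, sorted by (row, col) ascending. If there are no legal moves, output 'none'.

Answer: (2,4) (3,5) (4,2) (5,3) (6,4) (6,6)

Derivation:
(2,3): no bracket -> illegal
(2,4): flips 1 -> legal
(2,5): no bracket -> illegal
(3,2): no bracket -> illegal
(3,5): flips 1 -> legal
(4,2): flips 1 -> legal
(4,5): no bracket -> illegal
(4,6): no bracket -> illegal
(4,7): no bracket -> illegal
(5,2): no bracket -> illegal
(5,3): flips 1 -> legal
(5,7): no bracket -> illegal
(6,3): no bracket -> illegal
(6,4): flips 1 -> legal
(6,5): no bracket -> illegal
(6,6): flips 1 -> legal
(6,7): no bracket -> illegal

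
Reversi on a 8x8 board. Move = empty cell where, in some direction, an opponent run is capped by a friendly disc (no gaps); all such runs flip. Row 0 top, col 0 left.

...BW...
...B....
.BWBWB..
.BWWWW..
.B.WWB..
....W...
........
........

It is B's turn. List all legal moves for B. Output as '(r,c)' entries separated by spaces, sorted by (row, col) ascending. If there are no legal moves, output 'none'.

(0,5): flips 1 -> legal
(1,1): no bracket -> illegal
(1,2): no bracket -> illegal
(1,4): no bracket -> illegal
(1,5): no bracket -> illegal
(2,6): no bracket -> illegal
(3,6): flips 4 -> legal
(4,2): flips 2 -> legal
(4,6): flips 2 -> legal
(5,2): flips 2 -> legal
(5,3): flips 2 -> legal
(5,5): no bracket -> illegal
(6,3): flips 1 -> legal
(6,4): no bracket -> illegal
(6,5): flips 3 -> legal

Answer: (0,5) (3,6) (4,2) (4,6) (5,2) (5,3) (6,3) (6,5)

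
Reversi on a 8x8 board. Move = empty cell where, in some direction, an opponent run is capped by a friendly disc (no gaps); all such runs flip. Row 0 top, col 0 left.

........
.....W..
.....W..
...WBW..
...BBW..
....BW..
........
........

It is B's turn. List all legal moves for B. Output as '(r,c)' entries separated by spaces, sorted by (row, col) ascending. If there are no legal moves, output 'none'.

Answer: (1,6) (2,2) (2,3) (2,6) (3,2) (3,6) (4,6) (5,6) (6,6)

Derivation:
(0,4): no bracket -> illegal
(0,5): no bracket -> illegal
(0,6): no bracket -> illegal
(1,4): no bracket -> illegal
(1,6): flips 1 -> legal
(2,2): flips 1 -> legal
(2,3): flips 1 -> legal
(2,4): no bracket -> illegal
(2,6): flips 1 -> legal
(3,2): flips 1 -> legal
(3,6): flips 2 -> legal
(4,2): no bracket -> illegal
(4,6): flips 1 -> legal
(5,6): flips 2 -> legal
(6,4): no bracket -> illegal
(6,5): no bracket -> illegal
(6,6): flips 1 -> legal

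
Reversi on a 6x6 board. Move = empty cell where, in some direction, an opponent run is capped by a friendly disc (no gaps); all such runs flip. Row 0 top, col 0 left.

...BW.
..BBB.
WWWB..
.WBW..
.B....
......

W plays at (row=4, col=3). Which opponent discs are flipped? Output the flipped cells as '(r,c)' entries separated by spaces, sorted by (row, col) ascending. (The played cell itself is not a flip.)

Dir NW: opp run (3,2) capped by W -> flip
Dir N: first cell 'W' (not opp) -> no flip
Dir NE: first cell '.' (not opp) -> no flip
Dir W: first cell '.' (not opp) -> no flip
Dir E: first cell '.' (not opp) -> no flip
Dir SW: first cell '.' (not opp) -> no flip
Dir S: first cell '.' (not opp) -> no flip
Dir SE: first cell '.' (not opp) -> no flip

Answer: (3,2)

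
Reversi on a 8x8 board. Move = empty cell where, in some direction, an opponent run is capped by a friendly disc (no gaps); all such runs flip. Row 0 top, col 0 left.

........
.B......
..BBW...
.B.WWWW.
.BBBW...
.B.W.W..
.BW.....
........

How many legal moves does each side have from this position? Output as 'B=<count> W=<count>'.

-- B to move --
(1,3): no bracket -> illegal
(1,4): no bracket -> illegal
(1,5): flips 2 -> legal
(2,5): flips 2 -> legal
(2,6): no bracket -> illegal
(2,7): no bracket -> illegal
(3,2): no bracket -> illegal
(3,7): no bracket -> illegal
(4,5): flips 2 -> legal
(4,6): no bracket -> illegal
(4,7): no bracket -> illegal
(5,2): no bracket -> illegal
(5,4): no bracket -> illegal
(5,6): no bracket -> illegal
(6,3): flips 2 -> legal
(6,4): flips 1 -> legal
(6,5): no bracket -> illegal
(6,6): flips 3 -> legal
(7,1): no bracket -> illegal
(7,2): no bracket -> illegal
(7,3): flips 1 -> legal
B mobility = 7
-- W to move --
(0,0): flips 2 -> legal
(0,1): no bracket -> illegal
(0,2): no bracket -> illegal
(1,0): no bracket -> illegal
(1,2): flips 1 -> legal
(1,3): flips 1 -> legal
(1,4): no bracket -> illegal
(2,0): flips 2 -> legal
(2,1): flips 2 -> legal
(3,0): no bracket -> illegal
(3,2): no bracket -> illegal
(4,0): flips 4 -> legal
(5,0): no bracket -> illegal
(5,2): flips 1 -> legal
(5,4): no bracket -> illegal
(6,0): flips 3 -> legal
(7,0): no bracket -> illegal
(7,1): no bracket -> illegal
(7,2): no bracket -> illegal
W mobility = 8

Answer: B=7 W=8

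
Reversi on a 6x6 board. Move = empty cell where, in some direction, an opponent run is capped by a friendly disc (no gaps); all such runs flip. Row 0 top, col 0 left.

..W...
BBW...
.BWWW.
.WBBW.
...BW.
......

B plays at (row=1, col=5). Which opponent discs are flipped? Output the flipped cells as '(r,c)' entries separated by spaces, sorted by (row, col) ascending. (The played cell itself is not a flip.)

Dir NW: first cell '.' (not opp) -> no flip
Dir N: first cell '.' (not opp) -> no flip
Dir NE: edge -> no flip
Dir W: first cell '.' (not opp) -> no flip
Dir E: edge -> no flip
Dir SW: opp run (2,4) capped by B -> flip
Dir S: first cell '.' (not opp) -> no flip
Dir SE: edge -> no flip

Answer: (2,4)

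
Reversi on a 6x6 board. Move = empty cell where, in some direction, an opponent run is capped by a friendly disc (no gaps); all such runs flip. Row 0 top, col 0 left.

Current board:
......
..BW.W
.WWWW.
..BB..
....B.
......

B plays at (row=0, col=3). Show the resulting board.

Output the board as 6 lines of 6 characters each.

Place B at (0,3); scan 8 dirs for brackets.
Dir NW: edge -> no flip
Dir N: edge -> no flip
Dir NE: edge -> no flip
Dir W: first cell '.' (not opp) -> no flip
Dir E: first cell '.' (not opp) -> no flip
Dir SW: first cell 'B' (not opp) -> no flip
Dir S: opp run (1,3) (2,3) capped by B -> flip
Dir SE: first cell '.' (not opp) -> no flip
All flips: (1,3) (2,3)

Answer: ...B..
..BB.W
.WWBW.
..BB..
....B.
......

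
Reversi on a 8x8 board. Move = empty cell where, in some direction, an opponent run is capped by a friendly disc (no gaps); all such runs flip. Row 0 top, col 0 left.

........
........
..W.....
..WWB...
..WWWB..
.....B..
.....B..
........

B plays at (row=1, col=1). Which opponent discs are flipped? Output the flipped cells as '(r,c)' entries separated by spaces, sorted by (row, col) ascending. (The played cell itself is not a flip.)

Dir NW: first cell '.' (not opp) -> no flip
Dir N: first cell '.' (not opp) -> no flip
Dir NE: first cell '.' (not opp) -> no flip
Dir W: first cell '.' (not opp) -> no flip
Dir E: first cell '.' (not opp) -> no flip
Dir SW: first cell '.' (not opp) -> no flip
Dir S: first cell '.' (not opp) -> no flip
Dir SE: opp run (2,2) (3,3) (4,4) capped by B -> flip

Answer: (2,2) (3,3) (4,4)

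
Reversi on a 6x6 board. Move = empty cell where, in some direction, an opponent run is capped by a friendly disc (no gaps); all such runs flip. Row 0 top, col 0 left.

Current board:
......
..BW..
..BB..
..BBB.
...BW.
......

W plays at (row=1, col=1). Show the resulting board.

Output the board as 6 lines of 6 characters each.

Answer: ......
.WWW..
..WB..
..BWB.
...BW.
......

Derivation:
Place W at (1,1); scan 8 dirs for brackets.
Dir NW: first cell '.' (not opp) -> no flip
Dir N: first cell '.' (not opp) -> no flip
Dir NE: first cell '.' (not opp) -> no flip
Dir W: first cell '.' (not opp) -> no flip
Dir E: opp run (1,2) capped by W -> flip
Dir SW: first cell '.' (not opp) -> no flip
Dir S: first cell '.' (not opp) -> no flip
Dir SE: opp run (2,2) (3,3) capped by W -> flip
All flips: (1,2) (2,2) (3,3)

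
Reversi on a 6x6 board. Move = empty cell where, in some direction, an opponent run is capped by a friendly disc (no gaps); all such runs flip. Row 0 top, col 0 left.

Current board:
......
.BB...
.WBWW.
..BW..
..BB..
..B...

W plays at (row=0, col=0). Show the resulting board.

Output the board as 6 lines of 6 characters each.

Place W at (0,0); scan 8 dirs for brackets.
Dir NW: edge -> no flip
Dir N: edge -> no flip
Dir NE: edge -> no flip
Dir W: edge -> no flip
Dir E: first cell '.' (not opp) -> no flip
Dir SW: edge -> no flip
Dir S: first cell '.' (not opp) -> no flip
Dir SE: opp run (1,1) (2,2) capped by W -> flip
All flips: (1,1) (2,2)

Answer: W.....
.WB...
.WWWW.
..BW..
..BB..
..B...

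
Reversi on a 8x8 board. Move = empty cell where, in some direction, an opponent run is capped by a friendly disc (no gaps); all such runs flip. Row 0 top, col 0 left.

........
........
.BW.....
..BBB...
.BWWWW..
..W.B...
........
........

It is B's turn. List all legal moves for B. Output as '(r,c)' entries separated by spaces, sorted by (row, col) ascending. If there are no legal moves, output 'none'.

Answer: (1,1) (1,2) (2,3) (3,6) (4,6) (5,1) (5,3) (5,5) (5,6) (6,1) (6,2) (6,3)

Derivation:
(1,1): flips 1 -> legal
(1,2): flips 1 -> legal
(1,3): no bracket -> illegal
(2,3): flips 1 -> legal
(3,1): no bracket -> illegal
(3,5): no bracket -> illegal
(3,6): flips 1 -> legal
(4,6): flips 4 -> legal
(5,1): flips 1 -> legal
(5,3): flips 1 -> legal
(5,5): flips 1 -> legal
(5,6): flips 1 -> legal
(6,1): flips 2 -> legal
(6,2): flips 2 -> legal
(6,3): flips 1 -> legal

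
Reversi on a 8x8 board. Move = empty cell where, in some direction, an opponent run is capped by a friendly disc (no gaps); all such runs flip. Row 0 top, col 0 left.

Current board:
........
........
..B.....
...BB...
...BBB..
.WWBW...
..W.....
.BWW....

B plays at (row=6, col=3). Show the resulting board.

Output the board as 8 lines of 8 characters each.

Answer: ........
........
..B.....
...BB...
...BBB..
.WWBB...
..WB....
.BWW....

Derivation:
Place B at (6,3); scan 8 dirs for brackets.
Dir NW: opp run (5,2), next='.' -> no flip
Dir N: first cell 'B' (not opp) -> no flip
Dir NE: opp run (5,4) capped by B -> flip
Dir W: opp run (6,2), next='.' -> no flip
Dir E: first cell '.' (not opp) -> no flip
Dir SW: opp run (7,2), next=edge -> no flip
Dir S: opp run (7,3), next=edge -> no flip
Dir SE: first cell '.' (not opp) -> no flip
All flips: (5,4)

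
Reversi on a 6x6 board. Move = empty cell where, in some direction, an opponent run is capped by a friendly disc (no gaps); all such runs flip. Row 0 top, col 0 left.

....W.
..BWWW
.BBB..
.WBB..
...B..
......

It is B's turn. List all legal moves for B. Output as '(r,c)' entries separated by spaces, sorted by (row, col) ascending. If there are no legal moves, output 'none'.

(0,2): no bracket -> illegal
(0,3): flips 1 -> legal
(0,5): flips 1 -> legal
(2,0): no bracket -> illegal
(2,4): no bracket -> illegal
(2,5): no bracket -> illegal
(3,0): flips 1 -> legal
(4,0): flips 1 -> legal
(4,1): flips 1 -> legal
(4,2): no bracket -> illegal

Answer: (0,3) (0,5) (3,0) (4,0) (4,1)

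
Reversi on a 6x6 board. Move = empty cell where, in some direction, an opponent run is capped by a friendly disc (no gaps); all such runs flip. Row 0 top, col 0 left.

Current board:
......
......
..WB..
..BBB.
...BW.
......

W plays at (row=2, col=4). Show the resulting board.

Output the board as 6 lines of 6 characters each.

Answer: ......
......
..WWW.
..BBW.
...BW.
......

Derivation:
Place W at (2,4); scan 8 dirs for brackets.
Dir NW: first cell '.' (not opp) -> no flip
Dir N: first cell '.' (not opp) -> no flip
Dir NE: first cell '.' (not opp) -> no flip
Dir W: opp run (2,3) capped by W -> flip
Dir E: first cell '.' (not opp) -> no flip
Dir SW: opp run (3,3), next='.' -> no flip
Dir S: opp run (3,4) capped by W -> flip
Dir SE: first cell '.' (not opp) -> no flip
All flips: (2,3) (3,4)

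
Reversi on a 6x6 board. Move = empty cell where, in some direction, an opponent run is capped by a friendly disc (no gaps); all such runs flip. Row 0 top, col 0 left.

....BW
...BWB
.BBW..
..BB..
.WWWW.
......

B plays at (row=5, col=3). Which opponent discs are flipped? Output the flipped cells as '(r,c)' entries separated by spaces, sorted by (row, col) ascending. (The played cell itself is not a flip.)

Answer: (4,3)

Derivation:
Dir NW: opp run (4,2), next='.' -> no flip
Dir N: opp run (4,3) capped by B -> flip
Dir NE: opp run (4,4), next='.' -> no flip
Dir W: first cell '.' (not opp) -> no flip
Dir E: first cell '.' (not opp) -> no flip
Dir SW: edge -> no flip
Dir S: edge -> no flip
Dir SE: edge -> no flip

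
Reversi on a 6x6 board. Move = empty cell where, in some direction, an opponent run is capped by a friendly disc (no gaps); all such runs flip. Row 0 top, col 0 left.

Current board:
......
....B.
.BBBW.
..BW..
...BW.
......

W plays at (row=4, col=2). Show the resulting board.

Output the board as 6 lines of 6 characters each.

Place W at (4,2); scan 8 dirs for brackets.
Dir NW: first cell '.' (not opp) -> no flip
Dir N: opp run (3,2) (2,2), next='.' -> no flip
Dir NE: first cell 'W' (not opp) -> no flip
Dir W: first cell '.' (not opp) -> no flip
Dir E: opp run (4,3) capped by W -> flip
Dir SW: first cell '.' (not opp) -> no flip
Dir S: first cell '.' (not opp) -> no flip
Dir SE: first cell '.' (not opp) -> no flip
All flips: (4,3)

Answer: ......
....B.
.BBBW.
..BW..
..WWW.
......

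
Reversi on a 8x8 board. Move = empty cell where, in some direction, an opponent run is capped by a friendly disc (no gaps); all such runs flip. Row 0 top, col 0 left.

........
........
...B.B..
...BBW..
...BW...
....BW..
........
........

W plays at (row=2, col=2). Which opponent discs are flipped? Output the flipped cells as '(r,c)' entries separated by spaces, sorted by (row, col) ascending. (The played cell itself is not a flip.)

Dir NW: first cell '.' (not opp) -> no flip
Dir N: first cell '.' (not opp) -> no flip
Dir NE: first cell '.' (not opp) -> no flip
Dir W: first cell '.' (not opp) -> no flip
Dir E: opp run (2,3), next='.' -> no flip
Dir SW: first cell '.' (not opp) -> no flip
Dir S: first cell '.' (not opp) -> no flip
Dir SE: opp run (3,3) capped by W -> flip

Answer: (3,3)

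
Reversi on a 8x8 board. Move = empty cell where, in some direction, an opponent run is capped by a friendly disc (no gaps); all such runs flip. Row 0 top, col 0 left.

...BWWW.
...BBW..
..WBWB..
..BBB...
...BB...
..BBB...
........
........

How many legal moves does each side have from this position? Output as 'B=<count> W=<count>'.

Answer: B=7 W=8

Derivation:
-- B to move --
(0,7): flips 3 -> legal
(1,1): flips 1 -> legal
(1,2): flips 1 -> legal
(1,6): flips 1 -> legal
(1,7): no bracket -> illegal
(2,1): flips 1 -> legal
(2,6): no bracket -> illegal
(3,1): flips 1 -> legal
(3,5): flips 1 -> legal
B mobility = 7
-- W to move --
(0,2): flips 2 -> legal
(1,2): flips 2 -> legal
(1,6): no bracket -> illegal
(2,1): no bracket -> illegal
(2,6): flips 1 -> legal
(3,1): no bracket -> illegal
(3,5): flips 1 -> legal
(3,6): no bracket -> illegal
(4,1): flips 3 -> legal
(4,2): flips 2 -> legal
(4,5): no bracket -> illegal
(5,1): no bracket -> illegal
(5,5): flips 2 -> legal
(6,1): no bracket -> illegal
(6,2): no bracket -> illegal
(6,3): no bracket -> illegal
(6,4): flips 3 -> legal
(6,5): no bracket -> illegal
W mobility = 8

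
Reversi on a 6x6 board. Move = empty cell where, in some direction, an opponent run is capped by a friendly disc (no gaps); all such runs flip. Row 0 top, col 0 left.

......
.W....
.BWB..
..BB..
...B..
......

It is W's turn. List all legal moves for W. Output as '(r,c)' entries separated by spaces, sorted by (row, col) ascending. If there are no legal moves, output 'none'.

Answer: (2,0) (2,4) (3,1) (4,2) (4,4)

Derivation:
(1,0): no bracket -> illegal
(1,2): no bracket -> illegal
(1,3): no bracket -> illegal
(1,4): no bracket -> illegal
(2,0): flips 1 -> legal
(2,4): flips 1 -> legal
(3,0): no bracket -> illegal
(3,1): flips 1 -> legal
(3,4): no bracket -> illegal
(4,1): no bracket -> illegal
(4,2): flips 1 -> legal
(4,4): flips 1 -> legal
(5,2): no bracket -> illegal
(5,3): no bracket -> illegal
(5,4): no bracket -> illegal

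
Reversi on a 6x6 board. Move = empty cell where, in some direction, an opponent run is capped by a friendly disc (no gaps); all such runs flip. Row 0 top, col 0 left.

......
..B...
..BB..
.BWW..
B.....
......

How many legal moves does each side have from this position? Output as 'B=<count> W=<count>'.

Answer: B=5 W=5

Derivation:
-- B to move --
(2,1): no bracket -> illegal
(2,4): no bracket -> illegal
(3,4): flips 2 -> legal
(4,1): flips 1 -> legal
(4,2): flips 1 -> legal
(4,3): flips 1 -> legal
(4,4): flips 1 -> legal
B mobility = 5
-- W to move --
(0,1): no bracket -> illegal
(0,2): flips 2 -> legal
(0,3): no bracket -> illegal
(1,1): flips 1 -> legal
(1,3): flips 1 -> legal
(1,4): flips 1 -> legal
(2,0): no bracket -> illegal
(2,1): no bracket -> illegal
(2,4): no bracket -> illegal
(3,0): flips 1 -> legal
(3,4): no bracket -> illegal
(4,1): no bracket -> illegal
(4,2): no bracket -> illegal
(5,0): no bracket -> illegal
(5,1): no bracket -> illegal
W mobility = 5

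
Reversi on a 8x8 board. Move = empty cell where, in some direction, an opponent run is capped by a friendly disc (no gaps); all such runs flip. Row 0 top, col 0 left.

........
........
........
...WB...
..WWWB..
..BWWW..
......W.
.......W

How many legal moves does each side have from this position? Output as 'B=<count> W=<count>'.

-- B to move --
(2,2): no bracket -> illegal
(2,3): no bracket -> illegal
(2,4): no bracket -> illegal
(3,1): no bracket -> illegal
(3,2): flips 2 -> legal
(3,5): no bracket -> illegal
(4,1): flips 3 -> legal
(4,6): no bracket -> illegal
(5,1): no bracket -> illegal
(5,6): flips 3 -> legal
(5,7): no bracket -> illegal
(6,2): no bracket -> illegal
(6,3): flips 1 -> legal
(6,4): flips 2 -> legal
(6,5): flips 1 -> legal
(6,7): no bracket -> illegal
(7,5): no bracket -> illegal
(7,6): no bracket -> illegal
B mobility = 6
-- W to move --
(2,3): no bracket -> illegal
(2,4): flips 1 -> legal
(2,5): flips 1 -> legal
(3,5): flips 2 -> legal
(3,6): flips 1 -> legal
(4,1): no bracket -> illegal
(4,6): flips 1 -> legal
(5,1): flips 1 -> legal
(5,6): no bracket -> illegal
(6,1): flips 1 -> legal
(6,2): flips 1 -> legal
(6,3): no bracket -> illegal
W mobility = 8

Answer: B=6 W=8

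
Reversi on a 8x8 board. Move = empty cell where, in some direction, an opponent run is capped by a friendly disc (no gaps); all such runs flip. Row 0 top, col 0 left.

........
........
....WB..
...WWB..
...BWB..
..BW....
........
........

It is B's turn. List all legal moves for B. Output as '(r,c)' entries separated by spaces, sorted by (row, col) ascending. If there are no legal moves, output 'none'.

(1,3): flips 1 -> legal
(1,4): no bracket -> illegal
(1,5): no bracket -> illegal
(2,2): no bracket -> illegal
(2,3): flips 3 -> legal
(3,2): flips 2 -> legal
(4,2): no bracket -> illegal
(5,4): flips 1 -> legal
(5,5): no bracket -> illegal
(6,2): flips 2 -> legal
(6,3): flips 1 -> legal
(6,4): no bracket -> illegal

Answer: (1,3) (2,3) (3,2) (5,4) (6,2) (6,3)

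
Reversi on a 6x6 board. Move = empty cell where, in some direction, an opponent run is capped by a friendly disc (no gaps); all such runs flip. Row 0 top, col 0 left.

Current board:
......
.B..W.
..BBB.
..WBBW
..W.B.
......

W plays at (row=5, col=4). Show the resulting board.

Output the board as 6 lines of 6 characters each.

Answer: ......
.B..W.
..BBW.
..WBWW
..W.W.
....W.

Derivation:
Place W at (5,4); scan 8 dirs for brackets.
Dir NW: first cell '.' (not opp) -> no flip
Dir N: opp run (4,4) (3,4) (2,4) capped by W -> flip
Dir NE: first cell '.' (not opp) -> no flip
Dir W: first cell '.' (not opp) -> no flip
Dir E: first cell '.' (not opp) -> no flip
Dir SW: edge -> no flip
Dir S: edge -> no flip
Dir SE: edge -> no flip
All flips: (2,4) (3,4) (4,4)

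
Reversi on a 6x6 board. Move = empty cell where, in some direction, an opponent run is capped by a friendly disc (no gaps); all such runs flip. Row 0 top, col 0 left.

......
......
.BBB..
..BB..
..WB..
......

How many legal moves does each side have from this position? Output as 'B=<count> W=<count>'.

-- B to move --
(3,1): no bracket -> illegal
(4,1): flips 1 -> legal
(5,1): flips 1 -> legal
(5,2): flips 1 -> legal
(5,3): no bracket -> illegal
B mobility = 3
-- W to move --
(1,0): no bracket -> illegal
(1,1): no bracket -> illegal
(1,2): flips 2 -> legal
(1,3): no bracket -> illegal
(1,4): no bracket -> illegal
(2,0): no bracket -> illegal
(2,4): flips 1 -> legal
(3,0): no bracket -> illegal
(3,1): no bracket -> illegal
(3,4): no bracket -> illegal
(4,1): no bracket -> illegal
(4,4): flips 1 -> legal
(5,2): no bracket -> illegal
(5,3): no bracket -> illegal
(5,4): no bracket -> illegal
W mobility = 3

Answer: B=3 W=3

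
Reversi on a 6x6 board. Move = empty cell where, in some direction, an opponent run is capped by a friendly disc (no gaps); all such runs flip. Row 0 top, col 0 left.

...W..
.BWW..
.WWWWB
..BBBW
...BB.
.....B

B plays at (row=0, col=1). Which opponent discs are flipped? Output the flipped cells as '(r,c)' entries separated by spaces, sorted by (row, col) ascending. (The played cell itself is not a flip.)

Answer: (1,2) (2,3)

Derivation:
Dir NW: edge -> no flip
Dir N: edge -> no flip
Dir NE: edge -> no flip
Dir W: first cell '.' (not opp) -> no flip
Dir E: first cell '.' (not opp) -> no flip
Dir SW: first cell '.' (not opp) -> no flip
Dir S: first cell 'B' (not opp) -> no flip
Dir SE: opp run (1,2) (2,3) capped by B -> flip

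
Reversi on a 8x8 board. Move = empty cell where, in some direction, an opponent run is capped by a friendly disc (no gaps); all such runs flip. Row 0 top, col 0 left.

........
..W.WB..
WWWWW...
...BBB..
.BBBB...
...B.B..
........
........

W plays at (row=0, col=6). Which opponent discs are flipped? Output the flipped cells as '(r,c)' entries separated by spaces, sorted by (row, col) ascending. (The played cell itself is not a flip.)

Answer: (1,5)

Derivation:
Dir NW: edge -> no flip
Dir N: edge -> no flip
Dir NE: edge -> no flip
Dir W: first cell '.' (not opp) -> no flip
Dir E: first cell '.' (not opp) -> no flip
Dir SW: opp run (1,5) capped by W -> flip
Dir S: first cell '.' (not opp) -> no flip
Dir SE: first cell '.' (not opp) -> no flip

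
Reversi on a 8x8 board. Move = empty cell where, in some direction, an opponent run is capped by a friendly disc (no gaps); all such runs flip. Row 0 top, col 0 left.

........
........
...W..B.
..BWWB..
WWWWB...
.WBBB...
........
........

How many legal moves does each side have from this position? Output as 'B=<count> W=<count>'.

-- B to move --
(1,2): no bracket -> illegal
(1,3): flips 3 -> legal
(1,4): flips 1 -> legal
(2,2): flips 1 -> legal
(2,4): flips 1 -> legal
(2,5): flips 2 -> legal
(3,0): flips 1 -> legal
(3,1): flips 1 -> legal
(4,5): no bracket -> illegal
(5,0): flips 2 -> legal
(6,0): no bracket -> illegal
(6,1): no bracket -> illegal
(6,2): no bracket -> illegal
B mobility = 8
-- W to move --
(1,5): no bracket -> illegal
(1,6): no bracket -> illegal
(1,7): no bracket -> illegal
(2,1): flips 1 -> legal
(2,2): flips 1 -> legal
(2,4): no bracket -> illegal
(2,5): no bracket -> illegal
(2,7): no bracket -> illegal
(3,1): flips 1 -> legal
(3,6): flips 1 -> legal
(3,7): no bracket -> illegal
(4,5): flips 1 -> legal
(4,6): no bracket -> illegal
(5,5): flips 4 -> legal
(6,1): flips 1 -> legal
(6,2): flips 1 -> legal
(6,3): flips 2 -> legal
(6,4): flips 3 -> legal
(6,5): flips 1 -> legal
W mobility = 11

Answer: B=8 W=11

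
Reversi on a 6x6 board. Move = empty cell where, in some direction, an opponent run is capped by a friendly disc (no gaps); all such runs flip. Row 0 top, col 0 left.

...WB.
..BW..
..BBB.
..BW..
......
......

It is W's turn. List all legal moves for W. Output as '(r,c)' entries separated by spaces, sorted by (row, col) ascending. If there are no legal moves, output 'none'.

(0,1): no bracket -> illegal
(0,2): no bracket -> illegal
(0,5): flips 1 -> legal
(1,1): flips 2 -> legal
(1,4): no bracket -> illegal
(1,5): flips 1 -> legal
(2,1): flips 1 -> legal
(2,5): no bracket -> illegal
(3,1): flips 2 -> legal
(3,4): no bracket -> illegal
(3,5): flips 1 -> legal
(4,1): no bracket -> illegal
(4,2): no bracket -> illegal
(4,3): no bracket -> illegal

Answer: (0,5) (1,1) (1,5) (2,1) (3,1) (3,5)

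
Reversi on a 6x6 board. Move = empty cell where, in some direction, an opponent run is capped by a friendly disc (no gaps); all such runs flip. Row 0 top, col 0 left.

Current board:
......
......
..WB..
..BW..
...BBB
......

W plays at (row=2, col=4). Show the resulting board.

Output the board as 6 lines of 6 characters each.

Answer: ......
......
..WWW.
..BW..
...BBB
......

Derivation:
Place W at (2,4); scan 8 dirs for brackets.
Dir NW: first cell '.' (not opp) -> no flip
Dir N: first cell '.' (not opp) -> no flip
Dir NE: first cell '.' (not opp) -> no flip
Dir W: opp run (2,3) capped by W -> flip
Dir E: first cell '.' (not opp) -> no flip
Dir SW: first cell 'W' (not opp) -> no flip
Dir S: first cell '.' (not opp) -> no flip
Dir SE: first cell '.' (not opp) -> no flip
All flips: (2,3)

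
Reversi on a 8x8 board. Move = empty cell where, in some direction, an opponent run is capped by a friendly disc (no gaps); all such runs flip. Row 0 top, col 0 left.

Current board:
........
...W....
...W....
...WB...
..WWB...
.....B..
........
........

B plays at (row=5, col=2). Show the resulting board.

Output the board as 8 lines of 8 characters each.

Place B at (5,2); scan 8 dirs for brackets.
Dir NW: first cell '.' (not opp) -> no flip
Dir N: opp run (4,2), next='.' -> no flip
Dir NE: opp run (4,3) capped by B -> flip
Dir W: first cell '.' (not opp) -> no flip
Dir E: first cell '.' (not opp) -> no flip
Dir SW: first cell '.' (not opp) -> no flip
Dir S: first cell '.' (not opp) -> no flip
Dir SE: first cell '.' (not opp) -> no flip
All flips: (4,3)

Answer: ........
...W....
...W....
...WB...
..WBB...
..B..B..
........
........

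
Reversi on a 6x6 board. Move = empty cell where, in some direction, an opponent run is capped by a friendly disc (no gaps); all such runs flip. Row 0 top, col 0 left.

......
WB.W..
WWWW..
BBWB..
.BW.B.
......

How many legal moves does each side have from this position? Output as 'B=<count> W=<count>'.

-- B to move --
(0,0): flips 2 -> legal
(0,1): no bracket -> illegal
(0,2): no bracket -> illegal
(0,3): flips 2 -> legal
(0,4): flips 2 -> legal
(1,2): flips 1 -> legal
(1,4): flips 2 -> legal
(2,4): no bracket -> illegal
(3,4): no bracket -> illegal
(4,3): flips 1 -> legal
(5,1): flips 1 -> legal
(5,2): no bracket -> illegal
(5,3): flips 1 -> legal
B mobility = 8
-- W to move --
(0,0): flips 1 -> legal
(0,1): flips 1 -> legal
(0,2): flips 1 -> legal
(1,2): flips 1 -> legal
(2,4): flips 1 -> legal
(3,4): flips 1 -> legal
(3,5): no bracket -> illegal
(4,0): flips 3 -> legal
(4,3): flips 1 -> legal
(4,5): no bracket -> illegal
(5,0): flips 1 -> legal
(5,1): flips 2 -> legal
(5,2): no bracket -> illegal
(5,3): no bracket -> illegal
(5,4): no bracket -> illegal
(5,5): flips 2 -> legal
W mobility = 11

Answer: B=8 W=11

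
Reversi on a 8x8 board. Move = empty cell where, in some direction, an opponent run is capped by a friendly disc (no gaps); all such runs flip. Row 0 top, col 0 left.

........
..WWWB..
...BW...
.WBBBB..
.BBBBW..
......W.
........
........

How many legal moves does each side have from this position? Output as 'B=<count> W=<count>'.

-- B to move --
(0,1): flips 1 -> legal
(0,2): flips 2 -> legal
(0,3): flips 1 -> legal
(0,4): flips 2 -> legal
(0,5): flips 1 -> legal
(1,1): flips 3 -> legal
(2,0): flips 1 -> legal
(2,1): flips 1 -> legal
(2,2): no bracket -> illegal
(2,5): flips 1 -> legal
(3,0): flips 1 -> legal
(3,6): no bracket -> illegal
(4,0): no bracket -> illegal
(4,6): flips 1 -> legal
(4,7): no bracket -> illegal
(5,4): no bracket -> illegal
(5,5): flips 1 -> legal
(5,7): no bracket -> illegal
(6,5): no bracket -> illegal
(6,6): no bracket -> illegal
(6,7): flips 2 -> legal
B mobility = 13
-- W to move --
(0,4): no bracket -> illegal
(0,5): no bracket -> illegal
(0,6): flips 1 -> legal
(1,6): flips 1 -> legal
(2,1): no bracket -> illegal
(2,2): flips 1 -> legal
(2,5): flips 1 -> legal
(2,6): no bracket -> illegal
(3,0): no bracket -> illegal
(3,6): flips 4 -> legal
(4,0): flips 4 -> legal
(4,6): flips 1 -> legal
(5,0): flips 3 -> legal
(5,1): flips 3 -> legal
(5,2): no bracket -> illegal
(5,3): flips 4 -> legal
(5,4): flips 2 -> legal
(5,5): no bracket -> illegal
W mobility = 11

Answer: B=13 W=11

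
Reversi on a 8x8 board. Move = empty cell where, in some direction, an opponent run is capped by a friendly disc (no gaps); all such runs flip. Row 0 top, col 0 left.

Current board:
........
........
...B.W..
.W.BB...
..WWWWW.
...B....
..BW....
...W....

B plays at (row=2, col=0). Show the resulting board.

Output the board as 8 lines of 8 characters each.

Place B at (2,0); scan 8 dirs for brackets.
Dir NW: edge -> no flip
Dir N: first cell '.' (not opp) -> no flip
Dir NE: first cell '.' (not opp) -> no flip
Dir W: edge -> no flip
Dir E: first cell '.' (not opp) -> no flip
Dir SW: edge -> no flip
Dir S: first cell '.' (not opp) -> no flip
Dir SE: opp run (3,1) (4,2) capped by B -> flip
All flips: (3,1) (4,2)

Answer: ........
........
B..B.W..
.B.BB...
..BWWWW.
...B....
..BW....
...W....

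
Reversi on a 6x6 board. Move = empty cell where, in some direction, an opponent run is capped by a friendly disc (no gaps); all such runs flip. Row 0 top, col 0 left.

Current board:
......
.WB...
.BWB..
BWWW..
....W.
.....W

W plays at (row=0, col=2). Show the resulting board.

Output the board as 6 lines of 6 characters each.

Place W at (0,2); scan 8 dirs for brackets.
Dir NW: edge -> no flip
Dir N: edge -> no flip
Dir NE: edge -> no flip
Dir W: first cell '.' (not opp) -> no flip
Dir E: first cell '.' (not opp) -> no flip
Dir SW: first cell 'W' (not opp) -> no flip
Dir S: opp run (1,2) capped by W -> flip
Dir SE: first cell '.' (not opp) -> no flip
All flips: (1,2)

Answer: ..W...
.WW...
.BWB..
BWWW..
....W.
.....W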